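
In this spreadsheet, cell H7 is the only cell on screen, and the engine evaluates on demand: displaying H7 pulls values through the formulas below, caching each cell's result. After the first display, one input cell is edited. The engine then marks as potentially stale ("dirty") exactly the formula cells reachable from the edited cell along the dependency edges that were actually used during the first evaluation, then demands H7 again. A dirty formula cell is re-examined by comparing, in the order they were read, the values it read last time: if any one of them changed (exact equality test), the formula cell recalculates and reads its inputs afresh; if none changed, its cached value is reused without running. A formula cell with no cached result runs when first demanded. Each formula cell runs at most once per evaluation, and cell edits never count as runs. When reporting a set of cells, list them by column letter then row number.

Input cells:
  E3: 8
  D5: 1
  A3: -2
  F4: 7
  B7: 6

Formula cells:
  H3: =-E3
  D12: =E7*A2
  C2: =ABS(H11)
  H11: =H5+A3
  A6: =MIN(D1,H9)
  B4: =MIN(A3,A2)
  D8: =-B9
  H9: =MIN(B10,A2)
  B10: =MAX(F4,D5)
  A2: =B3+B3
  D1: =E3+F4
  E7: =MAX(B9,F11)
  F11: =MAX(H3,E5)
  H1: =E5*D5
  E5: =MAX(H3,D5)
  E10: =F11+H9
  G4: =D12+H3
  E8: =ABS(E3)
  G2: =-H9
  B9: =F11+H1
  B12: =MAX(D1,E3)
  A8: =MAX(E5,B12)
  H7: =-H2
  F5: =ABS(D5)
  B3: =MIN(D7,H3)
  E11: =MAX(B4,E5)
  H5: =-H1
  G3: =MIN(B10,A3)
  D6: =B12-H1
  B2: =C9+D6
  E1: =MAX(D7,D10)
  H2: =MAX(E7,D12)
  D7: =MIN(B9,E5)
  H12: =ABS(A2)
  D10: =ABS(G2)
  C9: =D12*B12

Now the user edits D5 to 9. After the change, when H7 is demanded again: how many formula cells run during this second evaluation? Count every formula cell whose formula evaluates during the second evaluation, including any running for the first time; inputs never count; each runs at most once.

Run set: B3, B9, D7, D12, E5, E7, F11, H1, H2, H7 (10 run).
The important point: at A2 every value read last time is unchanged, so the dirty flag clears without a run.

Initial pass — values computed on the first demand:
  H3 = -(8) = -8
  E5 = MAX(-8, 1) = 1
  F11 = MAX(-8, 1) = 1
  H1 = 1 * 1 = 1
  B9 = 1 + 1 = 2
  D7 = MIN(2, 1) = 1
  B3 = MIN(1, -8) = -8
  A2 = -8 + -8 = -16
  E7 = MAX(2, 1) = 2
  D12 = 2 * -16 = -32
  H2 = MAX(2, -32) = 2
  H7 = -(2) = -2

Second demand — change propagation:
  E5: re-runs because D5 1->9; new result 9.
  F11: re-runs because E5 1->9; new result 9.
  H1: re-runs because E5 1->9; D5 1->9; new result 81.
  B9: re-runs because F11 1->9; H1 1->81; new result 90.
  D7: re-runs because B9 2->90; E5 1->9; new result 9.
  B3: re-runs because D7 1->9; new result -8 (unchanged).
  A2: re-examined; everything it read last time is the same (B3 unchanged, B3 unchanged) — cache -16 kept, no run.
  E7: re-runs because B9 2->90; F11 1->9; new result 90.
  D12: re-runs because E7 2->90; new result -1440.
  H2: re-runs because E7 2->90; D12 -32->-1440; new result 90.
  H7: re-runs because H2 2->90; new result -90.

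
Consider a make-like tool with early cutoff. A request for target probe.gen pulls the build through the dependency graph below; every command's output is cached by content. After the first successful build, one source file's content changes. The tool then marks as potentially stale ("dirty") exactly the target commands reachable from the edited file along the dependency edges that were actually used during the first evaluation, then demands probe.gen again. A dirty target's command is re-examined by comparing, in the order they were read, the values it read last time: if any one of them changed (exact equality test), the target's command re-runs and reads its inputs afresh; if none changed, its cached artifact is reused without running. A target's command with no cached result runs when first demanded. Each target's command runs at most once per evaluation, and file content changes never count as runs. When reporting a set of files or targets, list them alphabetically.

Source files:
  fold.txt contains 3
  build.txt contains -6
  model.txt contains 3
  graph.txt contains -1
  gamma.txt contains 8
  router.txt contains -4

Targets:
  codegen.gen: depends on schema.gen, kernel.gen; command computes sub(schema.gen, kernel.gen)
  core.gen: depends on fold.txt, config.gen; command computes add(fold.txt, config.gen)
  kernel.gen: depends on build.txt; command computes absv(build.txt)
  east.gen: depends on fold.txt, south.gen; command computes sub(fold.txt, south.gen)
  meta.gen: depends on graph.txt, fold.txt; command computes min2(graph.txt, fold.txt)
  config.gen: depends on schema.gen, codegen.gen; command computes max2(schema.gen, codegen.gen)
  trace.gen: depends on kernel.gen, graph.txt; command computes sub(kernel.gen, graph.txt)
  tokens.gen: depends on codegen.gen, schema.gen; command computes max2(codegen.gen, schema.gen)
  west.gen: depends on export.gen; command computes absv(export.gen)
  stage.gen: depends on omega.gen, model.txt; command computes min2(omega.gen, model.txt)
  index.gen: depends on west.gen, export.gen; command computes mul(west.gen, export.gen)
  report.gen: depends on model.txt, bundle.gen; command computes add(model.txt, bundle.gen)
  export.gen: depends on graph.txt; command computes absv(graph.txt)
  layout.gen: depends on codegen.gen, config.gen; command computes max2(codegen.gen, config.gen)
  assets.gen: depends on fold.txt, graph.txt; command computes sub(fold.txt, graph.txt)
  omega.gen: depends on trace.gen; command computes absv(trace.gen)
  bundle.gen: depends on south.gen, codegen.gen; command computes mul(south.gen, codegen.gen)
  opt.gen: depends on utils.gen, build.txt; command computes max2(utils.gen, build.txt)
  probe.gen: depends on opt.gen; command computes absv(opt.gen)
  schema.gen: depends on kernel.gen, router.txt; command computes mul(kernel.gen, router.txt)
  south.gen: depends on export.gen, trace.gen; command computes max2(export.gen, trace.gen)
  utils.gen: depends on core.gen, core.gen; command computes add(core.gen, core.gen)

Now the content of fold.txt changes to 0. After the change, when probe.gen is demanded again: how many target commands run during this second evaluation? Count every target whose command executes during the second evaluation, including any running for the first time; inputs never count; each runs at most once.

3 target commands run: core.gen, opt.gen, utils.gen.
Note the absorption at opt.gen: it re-runs yet its value is the same, leaving the output's value untouched.

First demand of the output computes:
  kernel.gen = absv(-6) = 6
  schema.gen = mul(6, -4) = -24
  codegen.gen = sub(-24, 6) = -30
  config.gen = max2(-24, -30) = -24
  core.gen = add(3, -24) = -21
  utils.gen = add(-21, -21) = -42
  opt.gen = max2(-42, -6) = -6
  probe.gen = absv(-6) = 6

After the edit, cleaning proceeds:
  core.gen: a read changed (fold.txt 3->0) — executes, giving -24.
  utils.gen: a read changed (core.gen -21->-24; core.gen -21->-24) — executes, giving -48.
  opt.gen: a read changed (utils.gen -42->-48) — executes, giving -6 — identical to its old value.
  probe.gen: dirty, but its reads are unchanged (opt.gen unchanged); cached 6 stands.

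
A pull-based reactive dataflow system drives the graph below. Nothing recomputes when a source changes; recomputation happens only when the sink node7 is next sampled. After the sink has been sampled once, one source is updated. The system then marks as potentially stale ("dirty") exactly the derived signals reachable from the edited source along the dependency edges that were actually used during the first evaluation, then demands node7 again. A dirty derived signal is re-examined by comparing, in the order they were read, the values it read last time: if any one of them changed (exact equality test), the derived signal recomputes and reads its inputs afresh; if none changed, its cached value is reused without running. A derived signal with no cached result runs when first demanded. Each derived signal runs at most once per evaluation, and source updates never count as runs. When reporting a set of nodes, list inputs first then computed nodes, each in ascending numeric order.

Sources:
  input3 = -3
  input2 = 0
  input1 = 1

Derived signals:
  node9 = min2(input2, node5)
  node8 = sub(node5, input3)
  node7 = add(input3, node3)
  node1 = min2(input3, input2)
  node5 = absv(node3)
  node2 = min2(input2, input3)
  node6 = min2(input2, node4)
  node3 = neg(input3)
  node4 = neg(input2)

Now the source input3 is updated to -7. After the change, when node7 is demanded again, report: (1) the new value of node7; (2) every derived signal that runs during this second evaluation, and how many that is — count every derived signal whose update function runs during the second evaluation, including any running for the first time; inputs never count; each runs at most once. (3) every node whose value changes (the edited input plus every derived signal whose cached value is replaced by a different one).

New value of node7: 0.
Derived signals that run: node3, node7 — 2 in total.
Values that change: input3, node3.

First evaluation (everything demanded from the output):
  node3 = neg(-3) = 3
  node7 = add(-3, 3) = 0

Propagation after the edit:
  node3: runs — input3 -3->-7; result 7.
  node7: runs — input3 -3->-7; node3 3->7; result 0 (same value as before).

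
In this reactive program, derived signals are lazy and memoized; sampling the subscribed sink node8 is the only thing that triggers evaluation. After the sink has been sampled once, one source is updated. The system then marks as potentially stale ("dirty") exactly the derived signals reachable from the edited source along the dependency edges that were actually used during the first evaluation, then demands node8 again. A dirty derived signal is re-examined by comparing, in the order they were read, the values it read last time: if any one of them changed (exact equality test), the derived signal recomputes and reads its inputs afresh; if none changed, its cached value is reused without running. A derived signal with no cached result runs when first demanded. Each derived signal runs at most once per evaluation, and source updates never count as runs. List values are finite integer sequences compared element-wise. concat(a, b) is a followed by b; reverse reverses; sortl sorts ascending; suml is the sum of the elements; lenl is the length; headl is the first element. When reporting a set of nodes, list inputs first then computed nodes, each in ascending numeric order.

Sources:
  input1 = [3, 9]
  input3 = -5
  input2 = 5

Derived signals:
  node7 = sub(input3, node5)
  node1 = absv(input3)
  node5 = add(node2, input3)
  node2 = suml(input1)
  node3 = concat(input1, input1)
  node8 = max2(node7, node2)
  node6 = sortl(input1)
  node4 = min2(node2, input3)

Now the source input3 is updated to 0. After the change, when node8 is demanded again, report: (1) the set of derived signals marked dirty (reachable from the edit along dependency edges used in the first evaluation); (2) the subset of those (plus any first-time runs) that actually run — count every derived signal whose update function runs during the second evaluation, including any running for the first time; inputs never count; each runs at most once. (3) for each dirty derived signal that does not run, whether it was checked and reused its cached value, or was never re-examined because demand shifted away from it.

First demand of the output computes:
  node2 = suml([3, 9]) = 12
  node5 = add(12, -5) = 7
  node7 = sub(-5, 7) = -12
  node8 = max2(-12, 12) = 12

After the edit, cleaning proceeds:
  node5: a read changed (input3 -5->0) — executes, giving 12.
  node7: a read changed (input3 -5->0; node5 7->12) — executes, giving -12 — identical to its old value.
  node8: dirty, but its reads are unchanged (node7 unchanged, node2 unchanged); cached 12 stands.

Note the absorption at node7: it re-runs yet its value is the same, leaving the output's value untouched.

The edit dirties: node5, node7, node8.
2 derived signals run: node5, node7.
Cache hits after checking: node8.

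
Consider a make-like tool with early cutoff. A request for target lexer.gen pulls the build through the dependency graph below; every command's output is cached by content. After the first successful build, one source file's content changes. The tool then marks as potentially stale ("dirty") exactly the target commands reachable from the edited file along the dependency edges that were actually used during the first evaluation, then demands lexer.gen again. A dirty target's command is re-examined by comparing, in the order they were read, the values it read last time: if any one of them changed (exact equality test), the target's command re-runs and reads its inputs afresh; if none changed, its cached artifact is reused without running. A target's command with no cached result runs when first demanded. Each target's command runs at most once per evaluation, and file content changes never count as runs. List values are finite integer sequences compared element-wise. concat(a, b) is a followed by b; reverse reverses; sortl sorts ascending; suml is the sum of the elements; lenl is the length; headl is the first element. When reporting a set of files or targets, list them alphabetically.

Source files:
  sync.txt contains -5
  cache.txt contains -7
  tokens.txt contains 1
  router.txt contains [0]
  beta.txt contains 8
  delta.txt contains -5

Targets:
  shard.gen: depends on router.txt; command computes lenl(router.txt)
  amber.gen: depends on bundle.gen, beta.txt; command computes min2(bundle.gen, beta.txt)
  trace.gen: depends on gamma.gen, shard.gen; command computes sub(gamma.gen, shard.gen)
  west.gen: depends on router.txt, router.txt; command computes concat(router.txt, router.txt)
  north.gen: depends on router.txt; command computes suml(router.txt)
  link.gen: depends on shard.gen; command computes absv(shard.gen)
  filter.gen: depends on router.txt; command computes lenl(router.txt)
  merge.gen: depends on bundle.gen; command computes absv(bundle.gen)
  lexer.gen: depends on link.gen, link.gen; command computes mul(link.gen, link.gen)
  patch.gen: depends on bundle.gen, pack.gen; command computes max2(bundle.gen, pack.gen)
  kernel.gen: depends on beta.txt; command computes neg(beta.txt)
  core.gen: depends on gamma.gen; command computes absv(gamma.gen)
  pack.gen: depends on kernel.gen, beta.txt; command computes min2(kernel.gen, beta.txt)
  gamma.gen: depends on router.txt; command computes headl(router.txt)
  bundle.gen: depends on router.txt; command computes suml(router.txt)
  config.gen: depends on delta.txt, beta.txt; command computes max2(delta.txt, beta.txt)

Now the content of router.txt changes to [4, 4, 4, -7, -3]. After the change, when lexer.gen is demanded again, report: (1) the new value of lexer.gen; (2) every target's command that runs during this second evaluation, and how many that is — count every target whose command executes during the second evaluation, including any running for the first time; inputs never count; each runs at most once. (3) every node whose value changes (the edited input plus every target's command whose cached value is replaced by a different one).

Demanding lexer.gen again yields 25.
3 target commands run: lexer.gen, link.gen, shard.gen.
The nodes whose values change: lexer.gen, link.gen, router.txt, shard.gen.

First demand of the output computes:
  shard.gen = lenl([0]) = 1
  link.gen = absv(1) = 1
  lexer.gen = mul(1, 1) = 1

After the edit, cleaning proceeds:
  shard.gen: a read changed (router.txt [0]->[4, 4, 4, -7, -3]) — executes, giving 5.
  link.gen: a read changed (shard.gen 1->5) — executes, giving 5.
  lexer.gen: a read changed (link.gen 1->5; link.gen 1->5) — executes, giving 25.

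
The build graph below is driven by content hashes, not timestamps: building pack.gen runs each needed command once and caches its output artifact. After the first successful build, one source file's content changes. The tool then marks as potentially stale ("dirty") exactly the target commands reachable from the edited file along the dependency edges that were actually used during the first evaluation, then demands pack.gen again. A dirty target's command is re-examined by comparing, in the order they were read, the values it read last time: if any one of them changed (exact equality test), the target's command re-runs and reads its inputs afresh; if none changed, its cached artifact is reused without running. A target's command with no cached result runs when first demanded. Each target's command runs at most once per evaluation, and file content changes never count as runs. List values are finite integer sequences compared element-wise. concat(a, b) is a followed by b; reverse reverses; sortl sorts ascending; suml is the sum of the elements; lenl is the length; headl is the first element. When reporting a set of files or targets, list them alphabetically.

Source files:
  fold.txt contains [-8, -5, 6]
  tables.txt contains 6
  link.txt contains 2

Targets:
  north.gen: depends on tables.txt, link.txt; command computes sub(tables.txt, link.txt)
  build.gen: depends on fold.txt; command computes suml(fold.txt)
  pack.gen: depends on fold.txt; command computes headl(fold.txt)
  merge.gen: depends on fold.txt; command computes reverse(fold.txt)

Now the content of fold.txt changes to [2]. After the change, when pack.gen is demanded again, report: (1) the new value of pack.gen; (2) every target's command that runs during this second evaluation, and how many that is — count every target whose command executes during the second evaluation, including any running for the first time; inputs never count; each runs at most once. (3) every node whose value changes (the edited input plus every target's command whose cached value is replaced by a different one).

pack.gen now evaluates to 2.
Run set: pack.gen (1 run).
Changed values: fold.txt, pack.gen.

Initial pass — values computed on the first demand:
  pack.gen = headl([-8, -5, 6]) = -8

Second demand — change propagation:
  pack.gen: re-runs because fold.txt [-8, -5, 6]->[2]; new result 2.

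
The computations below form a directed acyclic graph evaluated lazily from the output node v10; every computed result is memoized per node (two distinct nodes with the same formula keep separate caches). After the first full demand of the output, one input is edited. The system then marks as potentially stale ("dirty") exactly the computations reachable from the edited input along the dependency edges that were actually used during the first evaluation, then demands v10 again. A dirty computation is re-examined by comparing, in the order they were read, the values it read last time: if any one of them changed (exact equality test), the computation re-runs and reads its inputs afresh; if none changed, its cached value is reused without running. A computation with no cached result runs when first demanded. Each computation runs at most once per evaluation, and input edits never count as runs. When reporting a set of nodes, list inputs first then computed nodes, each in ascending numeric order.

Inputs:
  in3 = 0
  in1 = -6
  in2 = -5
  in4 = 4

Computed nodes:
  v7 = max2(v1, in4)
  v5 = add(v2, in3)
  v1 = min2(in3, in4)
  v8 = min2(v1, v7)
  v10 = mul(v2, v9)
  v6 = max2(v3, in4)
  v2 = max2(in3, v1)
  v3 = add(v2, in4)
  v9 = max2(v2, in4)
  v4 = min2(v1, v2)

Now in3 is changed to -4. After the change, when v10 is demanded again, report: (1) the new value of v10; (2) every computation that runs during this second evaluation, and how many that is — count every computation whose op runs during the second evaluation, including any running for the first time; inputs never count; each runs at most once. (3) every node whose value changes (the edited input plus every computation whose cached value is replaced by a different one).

First demand of the output computes:
  v1 = min2(0, 4) = 0
  v2 = max2(0, 0) = 0
  v9 = max2(0, 4) = 4
  v10 = mul(0, 4) = 0

After the edit, cleaning proceeds:
  v1: a read changed (in3 0->-4) — executes, giving -4.
  v2: a read changed (in3 0->-4; v1 0->-4) — executes, giving -4.
  v9: a read changed (v2 0->-4) — executes, giving 4 — identical to its old value.
  v10: a read changed (v2 0->-4) — executes, giving -16.

Demanding v10 again yields -16.
4 computations run: v1, v2, v9, v10.
The nodes whose values change: in3, v1, v2, v10.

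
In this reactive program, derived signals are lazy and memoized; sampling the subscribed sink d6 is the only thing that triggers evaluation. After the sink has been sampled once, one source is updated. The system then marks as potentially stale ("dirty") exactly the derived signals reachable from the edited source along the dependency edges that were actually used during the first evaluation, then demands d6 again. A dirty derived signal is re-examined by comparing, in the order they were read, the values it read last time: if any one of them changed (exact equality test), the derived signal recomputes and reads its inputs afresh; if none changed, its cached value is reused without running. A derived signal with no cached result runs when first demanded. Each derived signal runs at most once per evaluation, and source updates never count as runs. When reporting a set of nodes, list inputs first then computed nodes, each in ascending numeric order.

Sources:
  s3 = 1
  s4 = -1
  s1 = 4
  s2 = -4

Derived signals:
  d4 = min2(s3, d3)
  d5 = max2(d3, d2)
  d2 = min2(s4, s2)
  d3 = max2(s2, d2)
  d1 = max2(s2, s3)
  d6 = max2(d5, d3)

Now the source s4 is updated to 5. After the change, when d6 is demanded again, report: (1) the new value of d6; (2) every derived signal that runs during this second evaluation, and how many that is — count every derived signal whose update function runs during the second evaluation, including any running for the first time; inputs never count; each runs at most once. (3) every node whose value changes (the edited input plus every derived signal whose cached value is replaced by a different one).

First demand of the output computes:
  d2 = min2(-1, -4) = -4
  d3 = max2(-4, -4) = -4
  d5 = max2(-4, -4) = -4
  d6 = max2(-4, -4) = -4

After the edit, cleaning proceeds:
  d2: a read changed (s4 -1->5) — executes, giving -4 — identical to its old value.
  d3: dirty, but its reads are unchanged (s2 unchanged, d2 unchanged); cached -4 stands.
  d5: dirty, but its reads are unchanged (d3 unchanged, d2 unchanged); cached -4 stands.
  d6: dirty, but its reads are unchanged (d5 unchanged, d3 unchanged); cached -4 stands.

Note the absorption at d2: it re-runs yet its value is the same, leaving the output's value untouched.

Demanding d6 again yields -4.
1 derived signals run: d2.
The nodes whose values change: s4.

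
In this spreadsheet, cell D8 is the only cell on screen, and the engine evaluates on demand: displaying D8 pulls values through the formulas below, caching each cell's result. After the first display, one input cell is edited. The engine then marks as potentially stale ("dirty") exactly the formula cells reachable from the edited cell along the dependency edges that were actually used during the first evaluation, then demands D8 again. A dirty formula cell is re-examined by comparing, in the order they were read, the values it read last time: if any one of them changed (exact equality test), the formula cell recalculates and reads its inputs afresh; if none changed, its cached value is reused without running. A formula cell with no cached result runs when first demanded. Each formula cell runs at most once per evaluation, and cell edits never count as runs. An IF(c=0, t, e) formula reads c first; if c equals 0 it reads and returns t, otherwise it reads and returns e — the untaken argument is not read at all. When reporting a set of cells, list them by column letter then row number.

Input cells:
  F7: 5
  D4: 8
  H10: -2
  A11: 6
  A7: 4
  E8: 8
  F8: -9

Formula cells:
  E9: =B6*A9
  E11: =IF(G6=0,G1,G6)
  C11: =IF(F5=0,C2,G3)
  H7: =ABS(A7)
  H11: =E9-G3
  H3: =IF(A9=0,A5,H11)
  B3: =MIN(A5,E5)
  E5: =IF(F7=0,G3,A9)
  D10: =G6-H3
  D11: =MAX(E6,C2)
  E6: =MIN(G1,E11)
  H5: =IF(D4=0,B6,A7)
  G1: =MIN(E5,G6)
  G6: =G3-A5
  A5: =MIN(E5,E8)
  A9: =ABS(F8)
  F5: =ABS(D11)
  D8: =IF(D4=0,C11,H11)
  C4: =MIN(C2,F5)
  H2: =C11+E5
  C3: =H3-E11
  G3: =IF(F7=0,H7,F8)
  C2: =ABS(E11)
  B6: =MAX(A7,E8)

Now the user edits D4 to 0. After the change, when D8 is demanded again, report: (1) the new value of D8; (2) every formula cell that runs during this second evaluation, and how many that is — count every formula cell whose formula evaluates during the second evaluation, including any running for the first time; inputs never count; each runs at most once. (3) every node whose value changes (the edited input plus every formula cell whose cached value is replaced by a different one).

Initial pass — values computed on the first demand:
  A9 = ABS(-9) = 9
  B6 = MAX(4, 8) = 8
  E9 = 8 * 9 = 72
  G3 = IF(F7=0: F7=5 -> else branch F8) = -9
  H11 = 72 - -9 = 81
  D8 = IF(D4=0: D4=8 -> else branch H11) = 81

Second demand — change propagation:
  E5: newly demanded (no cache) — executes and yields 9.
  A5: newly demanded (no cache) — executes and yields 8.
  G6: newly demanded (no cache) — executes and yields -17.
  G1: newly demanded (no cache) — executes and yields -17.
  E11: newly demanded (no cache) — executes and yields -17.
  C2: newly demanded (no cache) — executes and yields 17.
  E6: newly demanded (no cache) — executes and yields -17.
  D11: newly demanded (no cache) — executes and yields 17.
  F5: newly demanded (no cache) — executes and yields 17.
  C11: newly demanded (no cache) — executes and yields -9.
  D8: re-runs because D4 8->0; new result -9.

The important point: the flipped condition pulls in fresh nodes; A5, C2, C11, D11, E5, E6, E11, F5, G1, G6 run for the first time.

D8 now evaluates to -9.
Run set: A5, C2, C11, D8, D11, E5, E6, E11, F5, G1, G6 (11 run).
Changed values: D4, D8.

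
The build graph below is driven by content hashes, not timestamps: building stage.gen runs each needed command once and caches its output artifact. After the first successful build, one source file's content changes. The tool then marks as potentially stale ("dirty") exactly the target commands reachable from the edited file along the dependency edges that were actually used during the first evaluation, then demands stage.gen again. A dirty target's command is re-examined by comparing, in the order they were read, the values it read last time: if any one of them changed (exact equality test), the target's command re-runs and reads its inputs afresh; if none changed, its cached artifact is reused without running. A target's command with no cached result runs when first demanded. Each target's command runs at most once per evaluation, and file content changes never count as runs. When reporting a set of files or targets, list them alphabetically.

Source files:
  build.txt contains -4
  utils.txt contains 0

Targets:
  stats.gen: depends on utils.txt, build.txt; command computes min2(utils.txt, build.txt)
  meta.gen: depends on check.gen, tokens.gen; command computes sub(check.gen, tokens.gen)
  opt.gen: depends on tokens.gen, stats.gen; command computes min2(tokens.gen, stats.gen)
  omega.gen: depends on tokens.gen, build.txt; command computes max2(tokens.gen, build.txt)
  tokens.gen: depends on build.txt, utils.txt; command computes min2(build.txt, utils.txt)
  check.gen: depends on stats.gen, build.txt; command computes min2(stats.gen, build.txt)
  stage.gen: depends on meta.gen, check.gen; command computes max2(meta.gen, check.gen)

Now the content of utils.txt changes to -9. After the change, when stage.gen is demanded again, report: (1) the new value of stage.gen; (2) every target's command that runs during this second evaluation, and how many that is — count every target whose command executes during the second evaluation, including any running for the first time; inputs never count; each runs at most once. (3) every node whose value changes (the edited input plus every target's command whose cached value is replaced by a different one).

Initial pass — values computed on the first demand:
  stats.gen = min2(0, -4) = -4
  check.gen = min2(-4, -4) = -4
  tokens.gen = min2(-4, 0) = -4
  meta.gen = sub(-4, -4) = 0
  stage.gen = max2(0, -4) = 0

Second demand — change propagation:
  stats.gen: re-runs because utils.txt 0->-9; new result -9.
  check.gen: re-runs because stats.gen -4->-9; new result -9.
  tokens.gen: re-runs because utils.txt 0->-9; new result -9.
  meta.gen: re-runs because check.gen -4->-9; tokens.gen -4->-9; new result 0 (unchanged).
  stage.gen: re-runs because check.gen -4->-9; new result 0 (unchanged).

stage.gen now evaluates to 0.
Run set: check.gen, meta.gen, stage.gen, stats.gen, tokens.gen (5 run).
Changed values: check.gen, stats.gen, tokens.gen, utils.txt.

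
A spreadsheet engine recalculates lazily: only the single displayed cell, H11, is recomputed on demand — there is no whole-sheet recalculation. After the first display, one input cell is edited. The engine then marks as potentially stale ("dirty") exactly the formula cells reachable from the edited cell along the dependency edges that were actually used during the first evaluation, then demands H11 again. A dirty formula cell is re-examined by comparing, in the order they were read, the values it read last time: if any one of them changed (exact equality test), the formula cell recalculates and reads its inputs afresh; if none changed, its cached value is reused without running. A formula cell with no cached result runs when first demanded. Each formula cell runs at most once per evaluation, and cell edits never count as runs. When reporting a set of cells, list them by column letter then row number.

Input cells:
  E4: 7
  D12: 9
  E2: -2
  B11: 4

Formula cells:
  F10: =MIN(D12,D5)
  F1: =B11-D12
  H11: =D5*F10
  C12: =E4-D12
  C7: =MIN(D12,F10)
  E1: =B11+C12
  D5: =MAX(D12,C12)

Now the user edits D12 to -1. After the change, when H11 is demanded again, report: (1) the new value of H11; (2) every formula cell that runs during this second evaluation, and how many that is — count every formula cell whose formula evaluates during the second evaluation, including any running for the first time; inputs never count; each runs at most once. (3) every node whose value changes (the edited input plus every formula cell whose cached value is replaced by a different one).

New value of H11: -8.
Formula cells that run: C12, D5, F10, H11 — 4 in total.
Values that change: C12, D5, D12, F10, H11.

First evaluation (everything demanded from the output):
  C12 = 7 - 9 = -2
  D5 = MAX(9, -2) = 9
  F10 = MIN(9, 9) = 9
  H11 = 9 * 9 = 81

Propagation after the edit:
  C12: runs — D12 9->-1; result 8.
  D5: runs — D12 9->-1; C12 -2->8; result 8.
  F10: runs — D12 9->-1; D5 9->8; result -1.
  H11: runs — D5 9->8; F10 9->-1; result -8.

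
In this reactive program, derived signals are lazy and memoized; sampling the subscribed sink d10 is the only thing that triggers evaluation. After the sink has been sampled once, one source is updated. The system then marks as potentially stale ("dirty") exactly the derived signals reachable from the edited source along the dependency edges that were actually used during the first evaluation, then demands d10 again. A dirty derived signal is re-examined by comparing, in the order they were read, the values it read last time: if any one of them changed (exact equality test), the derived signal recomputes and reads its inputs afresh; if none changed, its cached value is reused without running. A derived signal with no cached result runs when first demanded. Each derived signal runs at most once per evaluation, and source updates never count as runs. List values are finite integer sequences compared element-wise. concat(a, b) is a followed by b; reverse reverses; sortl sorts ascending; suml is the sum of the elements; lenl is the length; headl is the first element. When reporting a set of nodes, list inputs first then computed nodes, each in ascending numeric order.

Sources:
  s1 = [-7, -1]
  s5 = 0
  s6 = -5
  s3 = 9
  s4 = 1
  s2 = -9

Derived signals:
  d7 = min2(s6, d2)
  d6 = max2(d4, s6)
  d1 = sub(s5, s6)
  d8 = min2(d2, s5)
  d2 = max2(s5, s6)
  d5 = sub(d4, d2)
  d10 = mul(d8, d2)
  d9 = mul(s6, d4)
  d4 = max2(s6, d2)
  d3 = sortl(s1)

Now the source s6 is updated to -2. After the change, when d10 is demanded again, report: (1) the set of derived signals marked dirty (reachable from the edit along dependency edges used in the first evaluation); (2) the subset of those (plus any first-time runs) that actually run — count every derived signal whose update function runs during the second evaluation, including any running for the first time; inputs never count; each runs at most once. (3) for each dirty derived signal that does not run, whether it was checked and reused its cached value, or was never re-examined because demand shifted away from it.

The edit dirties: d2, d8, d10.
1 derived signals run: d2.
Cache hits after checking: d8, d10.
Note the absorption at d2: it re-runs yet its value is the same, leaving the output's value untouched.

First demand of the output computes:
  d2 = max2(0, -5) = 0
  d8 = min2(0, 0) = 0
  d10 = mul(0, 0) = 0

After the edit, cleaning proceeds:
  d2: a read changed (s6 -5->-2) — executes, giving 0 — identical to its old value.
  d8: dirty, but its reads are unchanged (d2 unchanged, s5 unchanged); cached 0 stands.
  d10: dirty, but its reads are unchanged (d8 unchanged, d2 unchanged); cached 0 stands.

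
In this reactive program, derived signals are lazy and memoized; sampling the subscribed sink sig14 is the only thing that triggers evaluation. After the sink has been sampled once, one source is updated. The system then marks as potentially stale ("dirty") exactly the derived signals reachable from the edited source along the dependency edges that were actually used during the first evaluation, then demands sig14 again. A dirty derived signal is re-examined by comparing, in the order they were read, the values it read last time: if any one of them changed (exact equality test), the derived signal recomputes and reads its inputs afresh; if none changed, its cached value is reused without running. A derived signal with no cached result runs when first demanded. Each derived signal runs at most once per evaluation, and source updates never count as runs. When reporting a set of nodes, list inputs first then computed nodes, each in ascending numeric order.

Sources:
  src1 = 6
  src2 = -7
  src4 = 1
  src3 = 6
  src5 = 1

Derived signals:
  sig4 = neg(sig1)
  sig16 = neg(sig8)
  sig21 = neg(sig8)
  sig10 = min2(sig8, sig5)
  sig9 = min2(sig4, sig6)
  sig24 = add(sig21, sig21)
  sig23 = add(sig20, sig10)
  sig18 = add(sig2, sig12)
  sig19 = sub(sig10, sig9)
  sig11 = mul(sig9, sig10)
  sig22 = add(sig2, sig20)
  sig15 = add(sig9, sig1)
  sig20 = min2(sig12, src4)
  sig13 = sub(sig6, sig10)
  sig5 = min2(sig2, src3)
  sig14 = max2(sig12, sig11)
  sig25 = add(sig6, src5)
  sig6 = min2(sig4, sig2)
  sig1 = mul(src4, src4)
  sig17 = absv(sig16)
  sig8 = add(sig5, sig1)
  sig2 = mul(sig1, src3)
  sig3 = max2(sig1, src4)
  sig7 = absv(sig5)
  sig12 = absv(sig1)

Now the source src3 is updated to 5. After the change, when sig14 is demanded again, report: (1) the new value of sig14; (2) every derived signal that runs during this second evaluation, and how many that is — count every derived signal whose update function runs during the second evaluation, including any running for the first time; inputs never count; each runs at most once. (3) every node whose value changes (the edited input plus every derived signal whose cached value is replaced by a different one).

Demanding sig14 again yields 1.
7 derived signals run: sig2, sig5, sig6, sig8, sig10, sig11, sig14.
The nodes whose values change: src3, sig2, sig5, sig8, sig10, sig11.
Note where the cutoff bites: sig9 is checked, finds nothing changed, and keeps its cache.

First demand of the output computes:
  sig1 = mul(1, 1) = 1
  sig2 = mul(1, 6) = 6
  sig4 = neg(1) = -1
  sig5 = min2(6, 6) = 6
  sig6 = min2(-1, 6) = -1
  sig8 = add(6, 1) = 7
  sig9 = min2(-1, -1) = -1
  sig10 = min2(7, 6) = 6
  sig11 = mul(-1, 6) = -6
  sig12 = absv(1) = 1
  sig14 = max2(1, -6) = 1

After the edit, cleaning proceeds:
  sig2: a read changed (src3 6->5) — executes, giving 5.
  sig5: a read changed (sig2 6->5; src3 6->5) — executes, giving 5.
  sig6: a read changed (sig2 6->5) — executes, giving -1 — identical to its old value.
  sig8: a read changed (sig5 6->5) — executes, giving 6.
  sig9: dirty, but its reads are unchanged (sig4 unchanged, sig6 unchanged); cached -1 stands.
  sig10: a read changed (sig8 7->6; sig5 6->5) — executes, giving 5.
  sig11: a read changed (sig10 6->5) — executes, giving -5.
  sig14: a read changed (sig11 -6->-5) — executes, giving 1 — identical to its old value.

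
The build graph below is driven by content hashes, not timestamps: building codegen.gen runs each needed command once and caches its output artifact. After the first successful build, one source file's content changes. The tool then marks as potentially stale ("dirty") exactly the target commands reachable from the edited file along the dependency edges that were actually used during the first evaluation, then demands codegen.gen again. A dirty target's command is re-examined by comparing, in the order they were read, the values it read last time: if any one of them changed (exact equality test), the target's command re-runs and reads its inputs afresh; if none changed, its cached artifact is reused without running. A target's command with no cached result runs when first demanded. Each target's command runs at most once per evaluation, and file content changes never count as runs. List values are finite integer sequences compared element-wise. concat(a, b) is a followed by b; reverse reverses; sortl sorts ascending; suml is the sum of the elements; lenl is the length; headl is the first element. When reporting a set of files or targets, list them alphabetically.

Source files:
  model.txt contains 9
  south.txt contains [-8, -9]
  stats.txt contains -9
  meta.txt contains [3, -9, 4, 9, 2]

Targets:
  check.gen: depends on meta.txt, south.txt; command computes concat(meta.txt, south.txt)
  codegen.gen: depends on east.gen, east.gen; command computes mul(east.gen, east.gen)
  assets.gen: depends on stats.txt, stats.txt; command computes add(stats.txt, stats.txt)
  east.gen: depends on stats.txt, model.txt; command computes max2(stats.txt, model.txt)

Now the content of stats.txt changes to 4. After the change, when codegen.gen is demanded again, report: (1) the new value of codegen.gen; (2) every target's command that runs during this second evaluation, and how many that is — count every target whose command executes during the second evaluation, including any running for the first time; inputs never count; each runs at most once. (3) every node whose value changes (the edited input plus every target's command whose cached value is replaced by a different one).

Initial pass — values computed on the first demand:
  east.gen = max2(-9, 9) = 9
  codegen.gen = mul(9, 9) = 81

Second demand — change propagation:
  east.gen: re-runs because stats.txt -9->4; new result 9 (unchanged).
  codegen.gen: re-examined; everything it read last time is the same (east.gen unchanged, east.gen unchanged) — cache 81 kept, no run.

The important point: east.gen recomputes to an identical value, and the output ends up unchanged.

codegen.gen now evaluates to 81.
Run set: east.gen (1 run).
Changed values: stats.txt.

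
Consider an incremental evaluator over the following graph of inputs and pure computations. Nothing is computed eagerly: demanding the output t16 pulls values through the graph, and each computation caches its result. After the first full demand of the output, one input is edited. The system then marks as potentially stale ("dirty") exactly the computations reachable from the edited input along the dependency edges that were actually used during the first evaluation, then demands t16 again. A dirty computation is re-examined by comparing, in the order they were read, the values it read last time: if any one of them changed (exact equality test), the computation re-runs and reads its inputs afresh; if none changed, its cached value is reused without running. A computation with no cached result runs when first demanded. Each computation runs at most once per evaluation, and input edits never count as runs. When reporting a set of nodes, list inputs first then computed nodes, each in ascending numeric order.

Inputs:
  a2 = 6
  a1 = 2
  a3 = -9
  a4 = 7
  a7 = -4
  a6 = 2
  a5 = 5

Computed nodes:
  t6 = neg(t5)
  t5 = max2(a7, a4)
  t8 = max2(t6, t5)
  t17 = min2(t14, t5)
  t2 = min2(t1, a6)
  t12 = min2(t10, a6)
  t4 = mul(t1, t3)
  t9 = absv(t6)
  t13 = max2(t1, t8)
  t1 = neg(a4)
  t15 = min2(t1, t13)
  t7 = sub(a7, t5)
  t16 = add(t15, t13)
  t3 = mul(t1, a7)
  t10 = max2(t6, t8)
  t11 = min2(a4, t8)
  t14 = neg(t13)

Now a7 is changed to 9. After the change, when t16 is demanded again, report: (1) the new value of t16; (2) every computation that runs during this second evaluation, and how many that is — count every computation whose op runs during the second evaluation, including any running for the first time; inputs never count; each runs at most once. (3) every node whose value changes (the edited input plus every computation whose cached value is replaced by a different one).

t16 now evaluates to 2.
Run set: t5, t6, t8, t13, t15, t16 (6 run).
Changed values: a7, t5, t6, t8, t13, t16.

Initial pass — values computed on the first demand:
  t1 = neg(7) = -7
  t5 = max2(-4, 7) = 7
  t6 = neg(7) = -7
  t8 = max2(-7, 7) = 7
  t13 = max2(-7, 7) = 7
  t15 = min2(-7, 7) = -7
  t16 = add(-7, 7) = 0

Second demand — change propagation:
  t5: re-runs because a7 -4->9; new result 9.
  t6: re-runs because t5 7->9; new result -9.
  t8: re-runs because t6 -7->-9; t5 7->9; new result 9.
  t13: re-runs because t8 7->9; new result 9.
  t15: re-runs because t13 7->9; new result -7 (unchanged).
  t16: re-runs because t13 7->9; new result 2.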